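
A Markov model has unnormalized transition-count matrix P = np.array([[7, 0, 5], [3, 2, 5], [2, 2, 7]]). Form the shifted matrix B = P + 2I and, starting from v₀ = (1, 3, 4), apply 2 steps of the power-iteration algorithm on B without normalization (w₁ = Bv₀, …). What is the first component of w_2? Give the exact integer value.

481

B = P + 2I has rows (9, 0, 5); (3, 4, 5); (2, 2, 9)
w1 = Bv₀ = (29, 35, 44)
w2 = Bw1 = (481, 447, 524)
Requested component of w2: 481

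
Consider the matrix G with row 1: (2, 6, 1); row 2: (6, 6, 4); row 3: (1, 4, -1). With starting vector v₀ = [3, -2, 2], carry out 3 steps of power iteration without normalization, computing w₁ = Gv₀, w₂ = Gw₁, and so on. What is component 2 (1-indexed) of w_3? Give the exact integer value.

842

w1 = Gv₀ = (-4, 14, -7)
w2 = Gw1 = (69, 32, 59)
w3 = Gw2 = (389, 842, 138)
The requested component of w3 is 842.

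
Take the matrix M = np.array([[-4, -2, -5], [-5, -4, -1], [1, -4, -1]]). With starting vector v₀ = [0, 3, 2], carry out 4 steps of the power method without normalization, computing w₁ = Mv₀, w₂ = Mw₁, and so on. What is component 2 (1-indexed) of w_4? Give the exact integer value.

w1 = Mv₀ = (-16, -14, -14)
w2 = Mw1 = (162, 150, 54)
w3 = Mw2 = (-1218, -1464, -492)
w4 = Mw3 = (10260, 12438, 5130)
The requested component of w4 is 12438.

12438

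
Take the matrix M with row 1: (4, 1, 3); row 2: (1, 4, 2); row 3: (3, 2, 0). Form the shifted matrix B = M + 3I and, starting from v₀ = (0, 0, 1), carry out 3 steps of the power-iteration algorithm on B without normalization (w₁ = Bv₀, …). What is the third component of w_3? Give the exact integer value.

208

B = M + 3I has rows (7, 1, 3); (1, 7, 2); (3, 2, 3)
w1 = Bv₀ = (3, 2, 3)
w2 = Bw1 = (32, 23, 22)
w3 = Bw2 = (313, 237, 208)
Requested component of w3: 208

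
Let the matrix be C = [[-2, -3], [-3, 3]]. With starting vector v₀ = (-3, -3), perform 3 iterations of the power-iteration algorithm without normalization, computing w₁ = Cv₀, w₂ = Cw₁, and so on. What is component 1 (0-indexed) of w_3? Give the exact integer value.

w1 = Cv₀ = ((-2)·(-3) + (-3)·(-3); (-3)·(-3) + 3·(-3)) = (15, 0)
w2 = Cw1 = ((-2)·15 + (-3)·0; (-3)·15 + 3·0) = (-30, -45)
w3 = Cw2 = (195, -45)
The requested component of w3 is -45.

-45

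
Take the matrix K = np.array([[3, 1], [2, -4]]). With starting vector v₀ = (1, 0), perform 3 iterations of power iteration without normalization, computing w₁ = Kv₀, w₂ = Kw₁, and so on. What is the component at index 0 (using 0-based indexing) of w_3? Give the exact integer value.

w1 = Kv₀ = (3, 2)
w2 = Kw1 = (11, -2)
w3 = Kw2 = (31, 30)
The requested component of w3 is 31.

31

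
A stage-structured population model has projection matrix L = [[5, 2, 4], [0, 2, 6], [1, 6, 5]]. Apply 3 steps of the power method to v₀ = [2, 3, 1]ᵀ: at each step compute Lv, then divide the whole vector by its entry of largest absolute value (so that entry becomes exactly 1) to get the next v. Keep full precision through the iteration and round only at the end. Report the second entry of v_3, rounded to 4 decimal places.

Lv0 = (20.00000, 12.00000, 25.00000); divide by 25.00000 → v1 = (0.80000, 0.48000, 1.00000)
Lv1 = (8.96000, 6.96000, 8.68000); divide by 8.96000 → v2 = (1.00000, 0.77679, 0.96875)
Lv2 = (10.42857, 7.36607, 10.50446); divide by 10.50446 → v3 = (0.99278, 0.70123, 1.00000)
Requested entry of v3: 1650/2353 = 0.7012

0.7012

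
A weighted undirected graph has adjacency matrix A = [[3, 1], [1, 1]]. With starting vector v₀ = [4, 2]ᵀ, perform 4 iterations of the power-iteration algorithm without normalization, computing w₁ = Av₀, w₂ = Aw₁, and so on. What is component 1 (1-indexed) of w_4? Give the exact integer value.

w1 = Av₀ = (14, 6)
w2 = Aw1 = (48, 20)
w3 = Aw2 = (164, 68)
w4 = Aw3 = (560, 232)
The requested component of w4 is 560.

560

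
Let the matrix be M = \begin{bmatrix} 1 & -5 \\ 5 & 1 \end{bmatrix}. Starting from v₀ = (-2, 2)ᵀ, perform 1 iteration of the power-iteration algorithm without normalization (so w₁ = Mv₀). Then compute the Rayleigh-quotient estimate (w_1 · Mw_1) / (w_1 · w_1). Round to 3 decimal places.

λ ≈ 1.000

w1 = Mv₀ = (1·(-2) + (-5)·2; 5·(-2) + 1·2) = (-12, -8)
Mw1 = (28, -68)
w1·Mw1 = (-12)·28 + (-8)·(-68) = 208; w1·w1 = (-12)·(-12) + (-8)·(-8) = 208
λ ≈ 208/208 = 1.000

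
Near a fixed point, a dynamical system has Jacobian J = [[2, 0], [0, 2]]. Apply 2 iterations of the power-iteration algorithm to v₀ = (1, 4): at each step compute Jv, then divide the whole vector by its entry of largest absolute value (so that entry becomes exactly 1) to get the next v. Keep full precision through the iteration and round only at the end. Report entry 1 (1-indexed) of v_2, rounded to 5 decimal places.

Jv0 = (2.000000, 8.000000); divide by 8.000000 → v1 = (0.250000, 1.000000)
Jv1 = (0.500000, 2.000000); divide by 2.000000 → v2 = (0.250000, 1.000000)
Requested entry of v2: 4/16 = 0.25000

0.25000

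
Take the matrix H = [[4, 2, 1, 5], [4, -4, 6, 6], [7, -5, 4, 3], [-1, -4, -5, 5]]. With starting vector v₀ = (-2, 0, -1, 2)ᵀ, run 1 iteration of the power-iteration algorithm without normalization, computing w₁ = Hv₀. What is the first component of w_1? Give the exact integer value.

1

w1 = Hv₀ = (4·(-2) + 2·0 + 1·(-1) + 5·2; 4·(-2) + (-4)·0 + 6·(-1) + 6·2; 7·(-2) + (-5)·0 + 4·(-1) + 3·2; (-1)·(-2) + (-4)·0 + (-5)·(-1) + 5·2) = (1, -2, -12, 17)
The requested component of w1 is 1.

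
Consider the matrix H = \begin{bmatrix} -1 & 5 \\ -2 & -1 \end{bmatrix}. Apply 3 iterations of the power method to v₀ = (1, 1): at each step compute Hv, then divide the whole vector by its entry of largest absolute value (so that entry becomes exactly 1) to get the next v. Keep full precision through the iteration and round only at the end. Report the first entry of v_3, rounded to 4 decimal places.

Hv0 = (4.00000, -3.00000); divide by 4.00000 → v1 = (1.00000, -0.75000)
Hv1 = (-4.75000, -1.25000); divide by -4.75000 → v2 = (1.00000, 0.26316)
Hv2 = (0.31579, -2.26316); divide by -2.26316 → v3 = (-0.13953, 1.00000)
Requested entry of v3: -6/43 = -0.1395

-0.1395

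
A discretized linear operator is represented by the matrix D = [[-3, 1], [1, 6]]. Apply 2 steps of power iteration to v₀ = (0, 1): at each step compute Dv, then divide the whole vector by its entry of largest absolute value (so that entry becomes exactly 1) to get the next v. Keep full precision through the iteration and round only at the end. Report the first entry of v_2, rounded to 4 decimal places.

Dv0 = (1.00000, 6.00000); divide by 6.00000 → v1 = (0.16667, 1.00000)
Dv1 = (0.50000, 6.16667); divide by 6.16667 → v2 = (0.08108, 1.00000)
Requested entry of v2: 3/37 = 0.0811

0.0811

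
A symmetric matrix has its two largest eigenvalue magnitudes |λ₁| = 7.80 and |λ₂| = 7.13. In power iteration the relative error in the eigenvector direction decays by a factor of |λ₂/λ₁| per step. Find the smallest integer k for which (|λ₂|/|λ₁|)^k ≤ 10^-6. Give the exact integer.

|λ₂/λ₁| = 7.13/7.80 = 0.91410
Need k ≥ ln(10^-6) / ln(0.91410) = -13.8155 / -0.0898 ≈ 153.826
Smallest integer k satisfying the bound: 154

154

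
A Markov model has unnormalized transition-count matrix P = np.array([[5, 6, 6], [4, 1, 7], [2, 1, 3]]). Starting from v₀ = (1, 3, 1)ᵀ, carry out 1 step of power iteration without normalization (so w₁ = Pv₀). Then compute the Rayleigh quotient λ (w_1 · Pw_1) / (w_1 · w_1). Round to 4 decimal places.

w1 = Pv₀ = (5·1 + 6·3 + 6·1; 4·1 + 1·3 + 7·1; 2·1 + 1·3 + 3·1) = (29, 14, 8)
Pw1 = (277, 186, 96)
w1·Pw1 = 29·277 + 14·186 + 8·96 = 11405; w1·w1 = 29·29 + 14·14 + 8·8 = 1101
λ ≈ 11405/1101 = 10.3588

10.3588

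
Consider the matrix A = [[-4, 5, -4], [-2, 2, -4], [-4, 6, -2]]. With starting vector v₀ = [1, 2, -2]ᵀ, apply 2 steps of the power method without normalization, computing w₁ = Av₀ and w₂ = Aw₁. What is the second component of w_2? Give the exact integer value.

-56

w1 = Av₀ = (14, 10, 12)
w2 = Aw1 = (-54, -56, -20)
The requested component of w2 is -56.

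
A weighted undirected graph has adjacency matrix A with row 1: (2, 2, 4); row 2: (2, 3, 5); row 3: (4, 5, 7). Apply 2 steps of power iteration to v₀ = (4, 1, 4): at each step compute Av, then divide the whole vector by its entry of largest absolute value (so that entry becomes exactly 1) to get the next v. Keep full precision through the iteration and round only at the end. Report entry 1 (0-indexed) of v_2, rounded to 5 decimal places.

Av0 = (26.000000, 31.000000, 49.000000); divide by 49.000000 → v1 = (0.530612, 0.632653, 1.000000)
Av1 = (6.326531, 7.959184, 12.285714); divide by 12.285714 → v2 = (0.514950, 0.647841, 1.000000)
Requested entry of v2: 390/602 = 0.64784

0.64784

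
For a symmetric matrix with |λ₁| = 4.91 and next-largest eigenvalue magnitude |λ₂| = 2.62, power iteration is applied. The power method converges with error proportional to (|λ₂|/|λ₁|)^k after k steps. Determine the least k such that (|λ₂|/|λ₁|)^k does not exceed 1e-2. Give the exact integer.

8

|λ₂/λ₁| = 2.62/4.91 = 0.53360
Need k ≥ ln(1e-2) / ln(0.53360) = -4.6052 / -0.6281 ≈ 7.332
Smallest integer k satisfying the bound: 8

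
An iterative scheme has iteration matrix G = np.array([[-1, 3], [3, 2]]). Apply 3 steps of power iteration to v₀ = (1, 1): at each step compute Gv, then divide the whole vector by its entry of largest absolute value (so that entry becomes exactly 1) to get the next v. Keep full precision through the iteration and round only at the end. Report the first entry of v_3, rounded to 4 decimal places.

Gv0 = (2.00000, 5.00000); divide by 5.00000 → v1 = (0.40000, 1.00000)
Gv1 = (2.60000, 3.20000); divide by 3.20000 → v2 = (0.81250, 1.00000)
Gv2 = (2.18750, 4.43750); divide by 4.43750 → v3 = (0.49296, 1.00000)
Requested entry of v3: 35/71 = 0.4930

0.4930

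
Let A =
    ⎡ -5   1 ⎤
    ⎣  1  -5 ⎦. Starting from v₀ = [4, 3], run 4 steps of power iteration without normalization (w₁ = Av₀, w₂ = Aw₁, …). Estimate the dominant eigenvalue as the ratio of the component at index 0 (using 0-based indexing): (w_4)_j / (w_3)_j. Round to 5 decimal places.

λ ≈ -4.65060

w1 = Av₀ = ((-5)·4 + 1·3; 1·4 + (-5)·3) = (-17, -11)
w2 = Aw1 = ((-5)·(-17) + 1·(-11); 1·(-17) + (-5)·(-11)) = (74, 38)
w3 = Aw2 = (-332, -116)
w4 = Aw3 = (1544, 248)
Ratio at component: 1544 / -332 = -4.65060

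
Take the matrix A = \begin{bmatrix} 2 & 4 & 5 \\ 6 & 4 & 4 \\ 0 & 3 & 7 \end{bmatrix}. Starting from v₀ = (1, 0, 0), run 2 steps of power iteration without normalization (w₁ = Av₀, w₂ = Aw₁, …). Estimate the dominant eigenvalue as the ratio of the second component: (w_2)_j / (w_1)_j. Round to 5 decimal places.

w1 = Av₀ = (2·1 + 4·0 + 5·0; 6·1 + 4·0 + 4·0; 0·1 + 3·0 + 7·0) = (2, 6, 0)
w2 = Aw1 = (2·2 + 4·6 + 5·0; 6·2 + 4·6 + 4·0; 0·2 + 3·6 + 7·0) = (28, 36, 18)
Ratio at component: 36 / 6 = 6.00000

6.00000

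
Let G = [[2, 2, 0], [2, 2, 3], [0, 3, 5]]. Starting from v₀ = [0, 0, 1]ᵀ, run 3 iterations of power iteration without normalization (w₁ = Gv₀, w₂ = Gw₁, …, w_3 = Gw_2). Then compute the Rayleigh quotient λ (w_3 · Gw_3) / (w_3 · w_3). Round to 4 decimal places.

λ ≈ 7.0852

w1 = Gv₀ = (2·0 + 2·0 + 0·1; 2·0 + 2·0 + 3·1; 0·0 + 3·0 + 5·1) = (0, 3, 5)
w2 = Gw1 = (2·0 + 2·3 + 0·5; 2·0 + 2·3 + 3·5; 0·0 + 3·3 + 5·5) = (6, 21, 34)
w3 = Gw2 = (54, 156, 233)
Gw3 = (420, 1119, 1633)
w3·Gw3 = 54·420 + 156·1119 + 233·1633 = 577733; w3·w3 = 54·54 + 156·156 + 233·233 = 81541
λ ≈ 577733/81541 = 7.0852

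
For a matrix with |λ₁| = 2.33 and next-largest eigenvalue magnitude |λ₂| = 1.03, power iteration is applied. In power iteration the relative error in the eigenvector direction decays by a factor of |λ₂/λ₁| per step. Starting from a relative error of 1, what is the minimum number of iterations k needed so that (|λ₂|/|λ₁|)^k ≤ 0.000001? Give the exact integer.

|λ₂/λ₁| = 1.03/2.33 = 0.44206
Need k ≥ ln(0.000001) / ln(0.44206) = -13.8155 / -0.8163 ≈ 16.924
Smallest integer k satisfying the bound: 17

17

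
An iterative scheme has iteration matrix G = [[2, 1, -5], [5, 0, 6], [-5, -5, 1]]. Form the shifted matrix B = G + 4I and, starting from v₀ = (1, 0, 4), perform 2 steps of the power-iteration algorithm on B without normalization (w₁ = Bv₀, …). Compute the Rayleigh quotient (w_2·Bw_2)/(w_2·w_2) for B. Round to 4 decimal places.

B = G + 4I has rows (6, 1, -5); (5, 4, 6); (-5, -5, 5)
w1 = Bv₀ = (-14, 29, 15)
w2 = Bw1 = (-130, 136, 0)
Bw2 = (-644, -106, -30)
w2·Bw2 = 69304; w2·w2 = 35396; μ ≈ 69304/35396 = 1.9580

μ ≈ 1.9580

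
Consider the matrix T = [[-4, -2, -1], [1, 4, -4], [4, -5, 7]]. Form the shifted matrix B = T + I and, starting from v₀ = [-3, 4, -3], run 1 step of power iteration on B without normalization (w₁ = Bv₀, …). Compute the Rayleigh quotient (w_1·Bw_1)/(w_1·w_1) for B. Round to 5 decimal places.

B = T + I has rows (-3, -2, -1); (1, 5, -4); (4, -5, 8)
w1 = Bv₀ = ((-3)·(-3) + (-2)·4 + (-1)·(-3); 1·(-3) + 5·4 + (-4)·(-3); 4·(-3) + (-5)·4 + 8·(-3)) = (4, 29, -56)
Bw1 = (-14, 373, -577)
w1·Bw1 = 43073; w1·w1 = 3993; μ ≈ 43073/3993 = 10.78713

10.78713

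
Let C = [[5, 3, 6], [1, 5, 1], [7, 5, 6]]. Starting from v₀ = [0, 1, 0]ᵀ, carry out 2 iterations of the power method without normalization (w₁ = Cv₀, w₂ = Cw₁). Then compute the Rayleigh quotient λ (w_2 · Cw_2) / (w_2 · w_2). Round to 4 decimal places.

13.4113

w1 = Cv₀ = (5·0 + 3·1 + 6·0; 1·0 + 5·1 + 1·0; 7·0 + 5·1 + 6·0) = (3, 5, 5)
w2 = Cw1 = (5·3 + 3·5 + 6·5; 1·3 + 5·5 + 1·5; 7·3 + 5·5 + 6·5) = (60, 33, 76)
Cw2 = (855, 301, 1041)
w2·Cw2 = 60·855 + 33·301 + 76·1041 = 140349; w2·w2 = 60·60 + 33·33 + 76·76 = 10465
λ ≈ 140349/10465 = 13.4113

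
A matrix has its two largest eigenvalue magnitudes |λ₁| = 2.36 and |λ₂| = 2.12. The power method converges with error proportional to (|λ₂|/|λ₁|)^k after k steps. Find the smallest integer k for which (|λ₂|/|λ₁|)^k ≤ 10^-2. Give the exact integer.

43

|λ₂/λ₁| = 2.12/2.36 = 0.89831
Need k ≥ ln(10^-2) / ln(0.89831) = -4.6052 / -0.1072 ≈ 42.940
Smallest integer k satisfying the bound: 43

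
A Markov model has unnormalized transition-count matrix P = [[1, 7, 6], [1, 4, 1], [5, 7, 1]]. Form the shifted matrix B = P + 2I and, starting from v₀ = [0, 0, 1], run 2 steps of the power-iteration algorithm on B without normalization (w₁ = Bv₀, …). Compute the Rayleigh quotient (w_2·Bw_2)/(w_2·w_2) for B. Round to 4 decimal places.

10.9029

B = P + 2I has rows (3, 7, 6); (1, 6, 1); (5, 7, 3)
w1 = Bv₀ = (3·0 + 7·0 + 6·1; 1·0 + 6·0 + 1·1; 5·0 + 7·0 + 3·1) = (6, 1, 3)
w2 = Bw1 = (3·6 + 7·1 + 6·3; 1·6 + 6·1 + 1·3; 5·6 + 7·1 + 3·3) = (43, 15, 46)
Bw2 = (510, 179, 458)
w2·Bw2 = 45683; w2·w2 = 4190; μ ≈ 45683/4190 = 10.9029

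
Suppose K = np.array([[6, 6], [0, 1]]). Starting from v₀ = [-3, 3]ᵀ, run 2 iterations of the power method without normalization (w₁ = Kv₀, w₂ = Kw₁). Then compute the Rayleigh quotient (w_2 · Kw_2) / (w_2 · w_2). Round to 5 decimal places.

λ ≈ 6.83784

w1 = Kv₀ = (6·(-3) + 6·3; 0·(-3) + 1·3) = (0, 3)
w2 = Kw1 = (6·0 + 6·3; 0·0 + 1·3) = (18, 3)
Kw2 = (126, 3)
w2·Kw2 = 18·126 + 3·3 = 2277; w2·w2 = 18·18 + 3·3 = 333
λ ≈ 2277/333 = 6.83784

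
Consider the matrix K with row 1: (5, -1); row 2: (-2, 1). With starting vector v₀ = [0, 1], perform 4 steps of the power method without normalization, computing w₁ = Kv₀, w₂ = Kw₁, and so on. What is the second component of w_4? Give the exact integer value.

w1 = Kv₀ = (5·0 + (-1)·1; (-2)·0 + 1·1) = (-1, 1)
w2 = Kw1 = (5·(-1) + (-1)·1; (-2)·(-1) + 1·1) = (-6, 3)
w3 = Kw2 = (-33, 15)
w4 = Kw3 = (-180, 81)
The requested component of w4 is 81.

81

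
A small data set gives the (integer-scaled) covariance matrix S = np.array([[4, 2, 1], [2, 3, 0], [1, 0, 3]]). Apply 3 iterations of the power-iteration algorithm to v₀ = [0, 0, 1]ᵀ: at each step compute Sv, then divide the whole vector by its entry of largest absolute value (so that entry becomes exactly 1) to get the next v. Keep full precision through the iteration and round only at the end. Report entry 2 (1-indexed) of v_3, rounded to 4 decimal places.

0.4762

Sv0 = (1.00000, 0.00000, 3.00000); divide by 3.00000 → v1 = (0.33333, 0.00000, 1.00000)
Sv1 = (2.33333, 0.66667, 3.33333); divide by 3.33333 → v2 = (0.70000, 0.20000, 1.00000)
Sv2 = (4.20000, 2.00000, 3.70000); divide by 4.20000 → v3 = (1.00000, 0.47619, 0.88095)
Requested entry of v3: 20/42 = 0.4762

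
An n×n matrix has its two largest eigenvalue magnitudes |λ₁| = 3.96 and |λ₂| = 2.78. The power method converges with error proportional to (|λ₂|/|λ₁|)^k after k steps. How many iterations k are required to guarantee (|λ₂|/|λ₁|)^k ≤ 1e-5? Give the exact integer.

|λ₂/λ₁| = 2.78/3.96 = 0.70202
Need k ≥ ln(1e-5) / ln(0.70202) = -11.5129 / -0.3538 ≈ 32.541
Smallest integer k satisfying the bound: 33

33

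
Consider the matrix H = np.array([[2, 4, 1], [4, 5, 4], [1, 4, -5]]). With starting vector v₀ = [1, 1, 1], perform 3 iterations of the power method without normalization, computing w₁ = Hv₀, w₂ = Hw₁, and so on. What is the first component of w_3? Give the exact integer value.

w1 = Hv₀ = (2·1 + 4·1 + 1·1; 4·1 + 5·1 + 4·1; 1·1 + 4·1 + (-5)·1) = (7, 13, 0)
w2 = Hw1 = (2·7 + 4·13 + 1·0; 4·7 + 5·13 + 4·0; 1·7 + 4·13 + (-5)·0) = (66, 93, 59)
w3 = Hw2 = (563, 965, 143)
The requested component of w3 is 563.

563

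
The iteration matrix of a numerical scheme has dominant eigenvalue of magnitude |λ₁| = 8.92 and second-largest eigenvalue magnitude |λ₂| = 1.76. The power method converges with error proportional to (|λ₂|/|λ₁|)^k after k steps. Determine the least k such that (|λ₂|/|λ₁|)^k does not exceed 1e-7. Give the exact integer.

10

|λ₂/λ₁| = 1.76/8.92 = 0.19731
Need k ≥ ln(1e-7) / ln(0.19731) = -16.1181 / -1.6230 ≈ 9.931
Smallest integer k satisfying the bound: 10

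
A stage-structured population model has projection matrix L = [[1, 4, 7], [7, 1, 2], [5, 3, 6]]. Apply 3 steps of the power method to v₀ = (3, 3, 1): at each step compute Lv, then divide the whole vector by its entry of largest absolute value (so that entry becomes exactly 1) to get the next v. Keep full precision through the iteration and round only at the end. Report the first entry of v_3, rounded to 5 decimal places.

0.84028

Lv0 = (22.000000, 26.000000, 30.000000); divide by 30.000000 → v1 = (0.733333, 0.866667, 1.000000)
Lv1 = (11.200000, 8.000000, 12.266667); divide by 12.266667 → v2 = (0.913043, 0.652174, 1.000000)
Lv2 = (10.521739, 9.043478, 12.521739); divide by 12.521739 → v3 = (0.840278, 0.722222, 1.000000)
Requested entry of v3: 3872/4608 = 0.84028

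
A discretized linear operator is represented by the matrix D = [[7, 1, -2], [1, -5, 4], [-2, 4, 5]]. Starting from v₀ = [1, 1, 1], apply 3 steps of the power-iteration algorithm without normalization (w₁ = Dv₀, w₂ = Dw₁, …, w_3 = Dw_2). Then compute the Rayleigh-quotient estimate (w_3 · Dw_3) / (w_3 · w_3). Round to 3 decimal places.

w1 = Dv₀ = (6, 0, 7)
w2 = Dw1 = (28, 34, 23)
w3 = Dw2 = (184, -50, 195)
Dw3 = (848, 1214, 407)
w3·Dw3 = 184·848 + (-50)·1214 + 195·407 = 174697; w3·w3 = 184·184 + (-50)·(-50) + 195·195 = 74381
λ ≈ 174697/74381 = 2.349

λ ≈ 2.349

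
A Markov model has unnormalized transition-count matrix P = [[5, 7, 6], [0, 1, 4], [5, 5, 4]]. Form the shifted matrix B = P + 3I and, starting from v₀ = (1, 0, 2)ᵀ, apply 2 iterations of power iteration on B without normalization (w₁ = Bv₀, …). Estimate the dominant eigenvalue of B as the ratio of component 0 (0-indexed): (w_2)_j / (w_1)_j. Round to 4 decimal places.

16.5000

B = P + 3I has rows (8, 7, 6); (0, 4, 4); (5, 5, 7)
w1 = Bv₀ = (8·1 + 7·0 + 6·2; 0·1 + 4·0 + 4·2; 5·1 + 5·0 + 7·2) = (20, 8, 19)
w2 = Bw1 = (8·20 + 7·8 + 6·19; 0·20 + 4·8 + 4·19; 5·20 + 5·8 + 7·19) = (330, 108, 273)
Ratio: 330/20 = 16.5000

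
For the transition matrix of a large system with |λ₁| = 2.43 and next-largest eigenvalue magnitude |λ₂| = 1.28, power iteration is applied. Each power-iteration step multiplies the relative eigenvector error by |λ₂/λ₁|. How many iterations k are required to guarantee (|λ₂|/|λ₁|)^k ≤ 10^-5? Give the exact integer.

18

|λ₂/λ₁| = 1.28/2.43 = 0.52675
Need k ≥ ln(10^-5) / ln(0.52675) = -11.5129 / -0.6410 ≈ 17.960
Smallest integer k satisfying the bound: 18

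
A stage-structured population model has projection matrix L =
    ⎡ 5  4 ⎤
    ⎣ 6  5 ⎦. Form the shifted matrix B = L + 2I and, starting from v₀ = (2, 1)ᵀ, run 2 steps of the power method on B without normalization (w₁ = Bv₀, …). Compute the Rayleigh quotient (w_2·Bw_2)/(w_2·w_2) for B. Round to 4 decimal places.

11.9231

B = L + 2I has rows (7, 4); (6, 7)
w1 = Bv₀ = (7·2 + 4·1; 6·2 + 7·1) = (18, 19)
w2 = Bw1 = (7·18 + 4·19; 6·18 + 7·19) = (202, 241)
Bw2 = (2378, 2899)
w2·Bw2 = 1179015; w2·w2 = 98885; μ ≈ 1179015/98885 = 11.9231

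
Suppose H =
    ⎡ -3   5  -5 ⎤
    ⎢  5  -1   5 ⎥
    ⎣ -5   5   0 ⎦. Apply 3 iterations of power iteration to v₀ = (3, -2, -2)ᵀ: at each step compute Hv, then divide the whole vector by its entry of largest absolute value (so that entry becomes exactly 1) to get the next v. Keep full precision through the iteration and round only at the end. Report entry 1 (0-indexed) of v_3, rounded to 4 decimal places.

-0.8191

Hv0 = (-9.00000, 7.00000, -25.00000); divide by -25.00000 → v1 = (0.36000, -0.28000, 1.00000)
Hv1 = (-7.48000, 7.08000, -3.20000); divide by -7.48000 → v2 = (1.00000, -0.94652, 0.42781)
Hv2 = (-9.87166, 8.08556, -9.73262); divide by -9.87166 → v3 = (1.00000, -0.81907, 0.98592)
Requested entry of v3: 1512/-1846 = -0.8191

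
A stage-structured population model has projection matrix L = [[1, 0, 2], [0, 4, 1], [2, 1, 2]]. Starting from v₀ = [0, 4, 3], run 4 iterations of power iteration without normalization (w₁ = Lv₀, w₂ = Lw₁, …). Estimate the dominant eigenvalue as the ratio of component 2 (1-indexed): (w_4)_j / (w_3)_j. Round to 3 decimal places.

4.608

w1 = Lv₀ = (6, 19, 10)
w2 = Lw1 = (26, 86, 51)
w3 = Lw2 = (128, 395, 240)
w4 = Lw3 = (608, 1820, 1131)
Ratio at component: 1820 / 395 = 4.608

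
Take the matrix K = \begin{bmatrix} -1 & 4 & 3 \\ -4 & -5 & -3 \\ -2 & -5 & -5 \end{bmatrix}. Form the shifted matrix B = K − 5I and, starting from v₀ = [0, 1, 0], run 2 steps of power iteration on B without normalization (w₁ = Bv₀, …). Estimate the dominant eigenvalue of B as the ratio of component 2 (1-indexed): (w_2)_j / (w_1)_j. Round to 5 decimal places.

μ ≈ -9.90000

B = K − 5I has rows (-6, 4, 3); (-4, -10, -3); (-2, -5, -10)
w1 = Bv₀ = ((-6)·0 + 4·1 + 3·0; (-4)·0 + (-10)·1 + (-3)·0; (-2)·0 + (-5)·1 + (-10)·0) = (4, -10, -5)
w2 = Bw1 = ((-6)·4 + 4·(-10) + 3·(-5); (-4)·4 + (-10)·(-10) + (-3)·(-5); (-2)·4 + (-5)·(-10) + (-10)·(-5)) = (-79, 99, 92)
Ratio: 99/-10 = -9.90000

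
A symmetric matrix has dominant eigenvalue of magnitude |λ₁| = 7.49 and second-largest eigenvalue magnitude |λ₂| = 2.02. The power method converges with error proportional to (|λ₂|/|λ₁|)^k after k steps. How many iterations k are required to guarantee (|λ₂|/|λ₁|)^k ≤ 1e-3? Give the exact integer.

6

|λ₂/λ₁| = 2.02/7.49 = 0.26969
Need k ≥ ln(1e-3) / ln(0.26969) = -6.9078 / -1.3105 ≈ 5.271
Smallest integer k satisfying the bound: 6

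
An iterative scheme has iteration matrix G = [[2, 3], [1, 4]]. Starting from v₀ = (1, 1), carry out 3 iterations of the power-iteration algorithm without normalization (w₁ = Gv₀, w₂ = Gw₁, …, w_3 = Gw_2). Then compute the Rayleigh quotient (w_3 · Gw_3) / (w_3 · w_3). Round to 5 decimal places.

λ ≈ 5.00000

w1 = Gv₀ = (2·1 + 3·1; 1·1 + 4·1) = (5, 5)
w2 = Gw1 = (2·5 + 3·5; 1·5 + 4·5) = (25, 25)
w3 = Gw2 = (125, 125)
Gw3 = (625, 625)
w3·Gw3 = 125·625 + 125·625 = 156250; w3·w3 = 125·125 + 125·125 = 31250
λ ≈ 156250/31250 = 5.00000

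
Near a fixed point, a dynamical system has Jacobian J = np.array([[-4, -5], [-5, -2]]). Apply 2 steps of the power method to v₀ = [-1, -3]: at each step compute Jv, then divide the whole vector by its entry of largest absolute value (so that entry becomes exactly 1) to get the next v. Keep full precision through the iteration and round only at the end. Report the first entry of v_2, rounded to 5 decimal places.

Jv0 = (19.000000, 11.000000); divide by 19.000000 → v1 = (1.000000, 0.578947)
Jv1 = (-6.894737, -6.157895); divide by -6.894737 → v2 = (1.000000, 0.893130)
Requested entry of v2: -131/-131 = 1.00000

1.00000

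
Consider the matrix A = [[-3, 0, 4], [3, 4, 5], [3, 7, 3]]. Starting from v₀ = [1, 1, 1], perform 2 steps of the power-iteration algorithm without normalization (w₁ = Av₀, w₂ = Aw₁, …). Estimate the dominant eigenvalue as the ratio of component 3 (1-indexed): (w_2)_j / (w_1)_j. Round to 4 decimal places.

9.6923

w1 = Av₀ = ((-3)·1 + 0·1 + 4·1; 3·1 + 4·1 + 5·1; 3·1 + 7·1 + 3·1) = (1, 12, 13)
w2 = Aw1 = ((-3)·1 + 0·12 + 4·13; 3·1 + 4·12 + 5·13; 3·1 + 7·12 + 3·13) = (49, 116, 126)
Ratio at component: 126 / 13 = 9.6923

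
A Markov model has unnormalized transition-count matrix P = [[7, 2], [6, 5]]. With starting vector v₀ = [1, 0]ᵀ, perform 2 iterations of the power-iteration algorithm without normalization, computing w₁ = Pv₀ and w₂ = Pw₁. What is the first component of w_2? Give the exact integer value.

w1 = Pv₀ = (7·1 + 2·0; 6·1 + 5·0) = (7, 6)
w2 = Pw1 = (7·7 + 2·6; 6·7 + 5·6) = (61, 72)
The requested component of w2 is 61.

61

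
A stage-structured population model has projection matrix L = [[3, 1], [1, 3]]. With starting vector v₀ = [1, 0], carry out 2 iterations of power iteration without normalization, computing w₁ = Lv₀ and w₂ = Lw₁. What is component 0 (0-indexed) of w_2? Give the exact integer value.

10

w1 = Lv₀ = (3·1 + 1·0; 1·1 + 3·0) = (3, 1)
w2 = Lw1 = (3·3 + 1·1; 1·3 + 3·1) = (10, 6)
The requested component of w2 is 10.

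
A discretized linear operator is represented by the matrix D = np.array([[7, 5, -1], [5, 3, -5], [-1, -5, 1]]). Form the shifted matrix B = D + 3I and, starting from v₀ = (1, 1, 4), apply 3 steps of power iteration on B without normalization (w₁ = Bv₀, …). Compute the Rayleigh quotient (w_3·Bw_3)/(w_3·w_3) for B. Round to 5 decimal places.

μ ≈ 7.15331

B = D + 3I has rows (10, 5, -1); (5, 6, -5); (-1, -5, 4)
w1 = Bv₀ = (10·1 + 5·1 + (-1)·4; 5·1 + 6·1 + (-5)·4; (-1)·1 + (-5)·1 + 4·4) = (11, -9, 10)
w2 = Bw1 = (10·11 + 5·(-9) + (-1)·10; 5·11 + 6·(-9) + (-5)·10; (-1)·11 + (-5)·(-9) + 4·10) = (55, -49, 74)
w3 = Bw2 = (231, -389, 486)
Bw3 = (-121, -3609, 3658)
w3·Bw3 = 3153738; w3·w3 = 440878; μ ≈ 3153738/440878 = 7.15331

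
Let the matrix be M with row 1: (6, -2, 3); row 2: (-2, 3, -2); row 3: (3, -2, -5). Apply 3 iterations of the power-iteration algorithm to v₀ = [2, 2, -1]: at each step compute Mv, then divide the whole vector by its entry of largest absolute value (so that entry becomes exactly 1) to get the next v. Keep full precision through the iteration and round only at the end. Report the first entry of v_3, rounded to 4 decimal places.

Mv0 = (5.00000, 4.00000, 7.00000); divide by 7.00000 → v1 = (0.71429, 0.57143, 1.00000)
Mv1 = (6.14286, -1.71429, -4.00000); divide by 6.14286 → v2 = (1.00000, -0.27907, -0.65116)
Mv2 = (4.60465, -1.53488, 6.81395); divide by 6.81395 → v3 = (0.67577, -0.22526, 1.00000)
Requested entry of v3: 198/293 = 0.6758

0.6758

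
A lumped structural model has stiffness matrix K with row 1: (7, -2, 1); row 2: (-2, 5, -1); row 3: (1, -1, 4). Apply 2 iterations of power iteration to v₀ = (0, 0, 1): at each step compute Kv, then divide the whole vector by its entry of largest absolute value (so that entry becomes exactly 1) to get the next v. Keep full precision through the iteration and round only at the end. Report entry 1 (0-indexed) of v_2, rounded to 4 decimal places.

Kv0 = (1.00000, -1.00000, 4.00000); divide by 4.00000 → v1 = (0.25000, -0.25000, 1.00000)
Kv1 = (3.25000, -2.75000, 4.50000); divide by 4.50000 → v2 = (0.72222, -0.61111, 1.00000)
Requested entry of v2: -11/18 = -0.6111

-0.6111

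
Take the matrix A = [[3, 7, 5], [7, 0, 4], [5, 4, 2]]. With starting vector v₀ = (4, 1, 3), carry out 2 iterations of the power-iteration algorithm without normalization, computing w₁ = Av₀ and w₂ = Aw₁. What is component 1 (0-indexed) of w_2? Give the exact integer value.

w1 = Av₀ = (3·4 + 7·1 + 5·3; 7·4 + 0·1 + 4·3; 5·4 + 4·1 + 2·3) = (34, 40, 30)
w2 = Aw1 = (3·34 + 7·40 + 5·30; 7·34 + 0·40 + 4·30; 5·34 + 4·40 + 2·30) = (532, 358, 390)
The requested component of w2 is 358.

358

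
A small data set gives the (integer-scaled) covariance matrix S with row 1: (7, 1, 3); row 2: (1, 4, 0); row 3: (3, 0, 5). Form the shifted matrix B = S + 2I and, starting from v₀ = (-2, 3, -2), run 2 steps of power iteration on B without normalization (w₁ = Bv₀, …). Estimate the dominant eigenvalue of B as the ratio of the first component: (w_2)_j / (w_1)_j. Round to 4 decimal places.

B = S + 2I has rows (9, 1, 3); (1, 6, 0); (3, 0, 7)
w1 = Bv₀ = (-21, 16, -20)
w2 = Bw1 = (-233, 75, -203)
Ratio: -233/-21 = 11.0952

μ ≈ 11.0952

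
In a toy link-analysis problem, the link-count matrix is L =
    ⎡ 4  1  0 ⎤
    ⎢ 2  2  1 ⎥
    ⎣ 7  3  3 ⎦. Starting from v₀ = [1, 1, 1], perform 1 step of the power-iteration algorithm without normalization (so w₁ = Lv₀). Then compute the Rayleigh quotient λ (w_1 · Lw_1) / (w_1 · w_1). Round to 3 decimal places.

w1 = Lv₀ = (5, 5, 13)
Lw1 = (25, 33, 89)
w1·Lw1 = 5·25 + 5·33 + 13·89 = 1447; w1·w1 = 5·5 + 5·5 + 13·13 = 219
λ ≈ 1447/219 = 6.607

6.607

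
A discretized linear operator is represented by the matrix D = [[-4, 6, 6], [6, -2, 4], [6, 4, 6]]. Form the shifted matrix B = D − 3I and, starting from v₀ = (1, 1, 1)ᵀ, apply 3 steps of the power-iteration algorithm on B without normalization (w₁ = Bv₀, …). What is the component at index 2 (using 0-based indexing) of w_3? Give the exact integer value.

B = D − 3I has rows (-7, 6, 6); (6, -5, 4); (6, 4, 3)
w1 = Bv₀ = ((-7)·1 + 6·1 + 6·1; 6·1 + (-5)·1 + 4·1; 6·1 + 4·1 + 3·1) = (5, 5, 13)
w2 = Bw1 = ((-7)·5 + 6·5 + 6·13; 6·5 + (-5)·5 + 4·13; 6·5 + 4·5 + 3·13) = (73, 57, 89)
w3 = Bw2 = (365, 509, 933)
Requested component of w3: 933

933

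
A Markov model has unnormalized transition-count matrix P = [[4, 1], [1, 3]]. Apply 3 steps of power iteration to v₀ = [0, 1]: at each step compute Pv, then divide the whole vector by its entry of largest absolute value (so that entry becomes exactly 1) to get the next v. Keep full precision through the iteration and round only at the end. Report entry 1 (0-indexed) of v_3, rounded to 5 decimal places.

Pv0 = (1.000000, 3.000000); divide by 3.000000 → v1 = (0.333333, 1.000000)
Pv1 = (2.333333, 3.333333); divide by 3.333333 → v2 = (0.700000, 1.000000)
Pv2 = (3.800000, 3.700000); divide by 3.800000 → v3 = (1.000000, 0.973684)
Requested entry of v3: 37/38 = 0.97368

0.97368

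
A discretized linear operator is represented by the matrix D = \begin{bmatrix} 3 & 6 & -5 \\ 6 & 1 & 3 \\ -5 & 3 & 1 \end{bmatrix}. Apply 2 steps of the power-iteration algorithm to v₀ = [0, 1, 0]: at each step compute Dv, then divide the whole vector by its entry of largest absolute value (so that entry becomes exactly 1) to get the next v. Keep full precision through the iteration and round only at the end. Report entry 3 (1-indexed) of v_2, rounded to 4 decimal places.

-0.5217

Dv0 = (6.00000, 1.00000, 3.00000); divide by 6.00000 → v1 = (1.00000, 0.16667, 0.50000)
Dv1 = (1.50000, 7.66667, -4.00000); divide by 7.66667 → v2 = (0.19565, 1.00000, -0.52174)
Requested entry of v2: -24/46 = -0.5217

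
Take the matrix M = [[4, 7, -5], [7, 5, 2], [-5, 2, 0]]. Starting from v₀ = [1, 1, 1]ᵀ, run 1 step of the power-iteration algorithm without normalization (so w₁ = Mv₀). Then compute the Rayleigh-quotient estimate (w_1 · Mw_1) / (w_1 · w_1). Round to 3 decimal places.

λ ≈ 9.593

w1 = Mv₀ = (4·1 + 7·1 + (-5)·1; 7·1 + 5·1 + 2·1; (-5)·1 + 2·1 + 0·1) = (6, 14, -3)
Mw1 = (137, 106, -2)
w1·Mw1 = 6·137 + 14·106 + (-3)·(-2) = 2312; w1·w1 = 6·6 + 14·14 + (-3)·(-3) = 241
λ ≈ 2312/241 = 9.593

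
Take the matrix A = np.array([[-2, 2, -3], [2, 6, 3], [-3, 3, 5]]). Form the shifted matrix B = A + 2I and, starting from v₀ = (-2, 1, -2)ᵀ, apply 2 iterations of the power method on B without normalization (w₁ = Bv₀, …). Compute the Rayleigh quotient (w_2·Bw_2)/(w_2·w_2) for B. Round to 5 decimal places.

μ ≈ 8.93787

B = A + 2I has rows (0, 2, -3); (2, 8, 3); (-3, 3, 7)
w1 = Bv₀ = (0·(-2) + 2·1 + (-3)·(-2); 2·(-2) + 8·1 + 3·(-2); (-3)·(-2) + 3·1 + 7·(-2)) = (8, -2, -5)
w2 = Bw1 = (0·8 + 2·(-2) + (-3)·(-5); 2·8 + 8·(-2) + 3·(-5); (-3)·8 + 3·(-2) + 7·(-5)) = (11, -15, -65)
Bw2 = (165, -293, -533)
w2·Bw2 = 40855; w2·w2 = 4571; μ ≈ 40855/4571 = 8.93787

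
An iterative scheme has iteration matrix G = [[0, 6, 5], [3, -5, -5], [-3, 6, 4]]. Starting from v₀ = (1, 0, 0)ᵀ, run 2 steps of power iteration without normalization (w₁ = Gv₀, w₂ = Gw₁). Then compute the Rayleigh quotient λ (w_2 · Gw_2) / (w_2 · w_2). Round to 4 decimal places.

4.0000

w1 = Gv₀ = (0, 3, -3)
w2 = Gw1 = (3, 0, 6)
Gw2 = (30, -21, 15)
w2·Gw2 = 3·30 + 0·(-21) + 6·15 = 180; w2·w2 = 3·3 + 0·0 + 6·6 = 45
λ ≈ 180/45 = 4.0000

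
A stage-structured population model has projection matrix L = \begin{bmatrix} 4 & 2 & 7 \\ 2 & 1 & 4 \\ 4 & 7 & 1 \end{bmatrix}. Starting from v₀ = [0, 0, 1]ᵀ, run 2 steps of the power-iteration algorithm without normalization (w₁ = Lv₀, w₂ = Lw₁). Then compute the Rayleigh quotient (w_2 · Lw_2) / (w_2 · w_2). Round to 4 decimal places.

w1 = Lv₀ = (7, 4, 1)
w2 = Lw1 = (43, 22, 57)
Lw2 = (615, 336, 383)
w2·Lw2 = 43·615 + 22·336 + 57·383 = 55668; w2·w2 = 43·43 + 22·22 + 57·57 = 5582
λ ≈ 55668/5582 = 9.9728

9.9728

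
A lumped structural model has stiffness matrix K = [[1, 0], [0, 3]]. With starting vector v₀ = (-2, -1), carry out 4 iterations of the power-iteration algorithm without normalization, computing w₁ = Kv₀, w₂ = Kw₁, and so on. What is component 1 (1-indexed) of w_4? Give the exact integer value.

w1 = Kv₀ = (-2, -3)
w2 = Kw1 = (-2, -9)
w3 = Kw2 = (-2, -27)
w4 = Kw3 = (-2, -81)
The requested component of w4 is -2.

-2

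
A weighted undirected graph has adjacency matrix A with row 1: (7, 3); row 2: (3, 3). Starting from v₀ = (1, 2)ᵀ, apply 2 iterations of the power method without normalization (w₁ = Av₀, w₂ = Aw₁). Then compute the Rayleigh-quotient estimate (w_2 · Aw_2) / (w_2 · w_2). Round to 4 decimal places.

8.6031

w1 = Av₀ = (13, 9)
w2 = Aw1 = (118, 66)
Aw2 = (1024, 552)
w2·Aw2 = 118·1024 + 66·552 = 157264; w2·w2 = 118·118 + 66·66 = 18280
λ ≈ 157264/18280 = 8.6031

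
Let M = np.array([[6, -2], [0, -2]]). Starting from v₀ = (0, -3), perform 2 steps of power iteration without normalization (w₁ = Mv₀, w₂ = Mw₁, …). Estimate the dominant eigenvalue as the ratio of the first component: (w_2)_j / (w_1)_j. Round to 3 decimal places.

w1 = Mv₀ = (6·0 + (-2)·(-3); 0·0 + (-2)·(-3)) = (6, 6)
w2 = Mw1 = (6·6 + (-2)·6; 0·6 + (-2)·6) = (24, -12)
Ratio at component: 24 / 6 = 4.000

λ ≈ 4.000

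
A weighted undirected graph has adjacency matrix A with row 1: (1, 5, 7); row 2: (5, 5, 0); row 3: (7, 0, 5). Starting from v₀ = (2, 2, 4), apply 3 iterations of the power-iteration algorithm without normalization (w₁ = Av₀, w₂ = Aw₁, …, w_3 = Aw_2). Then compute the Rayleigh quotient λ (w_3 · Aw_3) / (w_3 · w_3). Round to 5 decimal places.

λ ≈ 11.81495

w1 = Av₀ = (40, 20, 34)
w2 = Aw1 = (378, 300, 450)
w3 = Aw2 = (5028, 3390, 4896)
Aw3 = (56250, 42090, 59676)
w3·Aw3 = 5028·56250 + 3390·42090 + 4896·59676 = 717683796; w3·w3 = 5028·5028 + 3390·3390 + 4896·4896 = 60743700
λ ≈ 717683796/60743700 = 11.81495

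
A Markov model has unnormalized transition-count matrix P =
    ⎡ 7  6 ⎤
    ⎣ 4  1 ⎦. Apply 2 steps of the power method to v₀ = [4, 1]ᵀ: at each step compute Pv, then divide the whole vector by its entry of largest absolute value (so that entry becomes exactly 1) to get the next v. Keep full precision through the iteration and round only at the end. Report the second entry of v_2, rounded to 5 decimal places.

0.45000

Pv0 = (34.000000, 17.000000); divide by 34.000000 → v1 = (1.000000, 0.500000)
Pv1 = (10.000000, 4.500000); divide by 10.000000 → v2 = (1.000000, 0.450000)
Requested entry of v2: 153/340 = 0.45000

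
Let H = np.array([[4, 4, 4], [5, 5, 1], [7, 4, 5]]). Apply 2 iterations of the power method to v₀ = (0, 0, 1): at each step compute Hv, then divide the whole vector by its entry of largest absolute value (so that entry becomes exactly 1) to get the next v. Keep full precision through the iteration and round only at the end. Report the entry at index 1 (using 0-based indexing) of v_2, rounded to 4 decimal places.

0.5263

Hv0 = (4.00000, 1.00000, 5.00000); divide by 5.00000 → v1 = (0.80000, 0.20000, 1.00000)
Hv1 = (8.00000, 6.00000, 11.40000); divide by 11.40000 → v2 = (0.70175, 0.52632, 1.00000)
Requested entry of v2: 30/57 = 0.5263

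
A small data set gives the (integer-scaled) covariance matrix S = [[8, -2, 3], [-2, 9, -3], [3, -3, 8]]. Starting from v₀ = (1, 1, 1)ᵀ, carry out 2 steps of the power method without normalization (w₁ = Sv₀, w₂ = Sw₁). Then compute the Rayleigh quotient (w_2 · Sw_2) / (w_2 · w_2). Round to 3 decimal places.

λ ≈ 11.331

w1 = Sv₀ = (9, 4, 8)
w2 = Sw1 = (88, -6, 79)
Sw2 = (953, -467, 914)
w2·Sw2 = 88·953 + (-6)·(-467) + 79·914 = 158872; w2·w2 = 88·88 + (-6)·(-6) + 79·79 = 14021
λ ≈ 158872/14021 = 11.331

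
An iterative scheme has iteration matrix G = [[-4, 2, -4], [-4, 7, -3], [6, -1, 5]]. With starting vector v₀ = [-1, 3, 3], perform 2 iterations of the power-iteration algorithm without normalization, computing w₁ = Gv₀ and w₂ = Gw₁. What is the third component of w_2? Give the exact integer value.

w1 = Gv₀ = ((-4)·(-1) + 2·3 + (-4)·3; (-4)·(-1) + 7·3 + (-3)·3; 6·(-1) + (-1)·3 + 5·3) = (-2, 16, 6)
w2 = Gw1 = ((-4)·(-2) + 2·16 + (-4)·6; (-4)·(-2) + 7·16 + (-3)·6; 6·(-2) + (-1)·16 + 5·6) = (16, 102, 2)
The requested component of w2 is 2.

2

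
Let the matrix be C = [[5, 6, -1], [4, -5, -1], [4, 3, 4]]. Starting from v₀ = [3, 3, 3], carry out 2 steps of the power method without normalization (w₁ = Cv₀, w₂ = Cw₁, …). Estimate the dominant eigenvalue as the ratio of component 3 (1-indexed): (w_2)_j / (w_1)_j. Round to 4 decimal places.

7.0909

w1 = Cv₀ = (30, -6, 33)
w2 = Cw1 = (81, 117, 234)
Ratio at component: 234 / 33 = 7.0909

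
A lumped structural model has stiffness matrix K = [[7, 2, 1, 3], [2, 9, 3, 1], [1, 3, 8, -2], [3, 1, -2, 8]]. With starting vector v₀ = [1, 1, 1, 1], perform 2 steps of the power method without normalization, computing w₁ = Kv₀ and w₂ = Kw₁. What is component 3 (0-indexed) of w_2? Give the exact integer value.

114

w1 = Kv₀ = (13, 15, 10, 10)
w2 = Kw1 = (161, 201, 118, 114)
The requested component of w2 is 114.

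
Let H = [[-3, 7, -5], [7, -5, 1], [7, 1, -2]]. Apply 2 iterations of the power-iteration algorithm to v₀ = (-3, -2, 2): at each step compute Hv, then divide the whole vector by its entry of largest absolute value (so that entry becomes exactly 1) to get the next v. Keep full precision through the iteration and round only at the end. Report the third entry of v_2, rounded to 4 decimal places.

Hv0 = (-15.00000, -9.00000, -27.00000); divide by -27.00000 → v1 = (0.55556, 0.33333, 1.00000)
Hv1 = (-4.33333, 3.22222, 2.22222); divide by -4.33333 → v2 = (1.00000, -0.74359, -0.51282)
Requested entry of v2: -60/117 = -0.5128

-0.5128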